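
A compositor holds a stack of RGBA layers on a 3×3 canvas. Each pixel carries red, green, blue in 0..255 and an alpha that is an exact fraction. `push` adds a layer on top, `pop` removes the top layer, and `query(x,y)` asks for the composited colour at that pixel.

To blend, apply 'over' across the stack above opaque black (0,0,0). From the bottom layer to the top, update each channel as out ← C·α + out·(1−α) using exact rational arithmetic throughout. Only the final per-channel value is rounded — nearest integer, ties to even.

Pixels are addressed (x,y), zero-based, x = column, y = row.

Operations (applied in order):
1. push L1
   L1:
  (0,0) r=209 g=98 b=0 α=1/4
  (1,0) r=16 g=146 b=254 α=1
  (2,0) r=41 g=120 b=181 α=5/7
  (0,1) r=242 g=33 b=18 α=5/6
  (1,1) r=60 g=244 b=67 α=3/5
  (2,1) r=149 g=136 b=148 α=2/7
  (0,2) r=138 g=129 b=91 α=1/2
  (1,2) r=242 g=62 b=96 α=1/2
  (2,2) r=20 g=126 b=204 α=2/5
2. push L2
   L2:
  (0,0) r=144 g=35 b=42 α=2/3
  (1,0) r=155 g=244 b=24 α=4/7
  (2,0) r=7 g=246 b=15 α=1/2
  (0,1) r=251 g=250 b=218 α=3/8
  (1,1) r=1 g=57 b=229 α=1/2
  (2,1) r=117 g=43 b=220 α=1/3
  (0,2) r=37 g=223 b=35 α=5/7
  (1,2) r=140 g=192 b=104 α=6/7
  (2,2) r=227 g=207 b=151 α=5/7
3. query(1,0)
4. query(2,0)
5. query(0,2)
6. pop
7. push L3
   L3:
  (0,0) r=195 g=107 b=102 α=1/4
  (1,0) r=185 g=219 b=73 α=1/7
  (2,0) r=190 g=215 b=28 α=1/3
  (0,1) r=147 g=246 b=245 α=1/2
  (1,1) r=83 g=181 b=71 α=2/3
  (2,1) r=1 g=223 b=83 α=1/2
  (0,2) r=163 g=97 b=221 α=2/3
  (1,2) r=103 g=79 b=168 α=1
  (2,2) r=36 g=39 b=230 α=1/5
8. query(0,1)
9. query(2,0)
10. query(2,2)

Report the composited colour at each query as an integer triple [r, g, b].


query (1,0) [L1,L2] — begin 0,0,0
+L1 (α=1) → [16, 146, 254]
+L2 (α=4/7) → [668/7, 202, 858/7]
→ [95, 202, 123]

at x=2,y=0 over L1,L2:
+L1 (α=5/7) → [205/7, 600/7, 905/7]
+L2 (α=1/2) → [127/7, 1161/7, 505/7]
rounded: [18, 166, 72]

at x=0,y=2 over L1,L2:
L1 α=1/2: [69, 129/2, 91/2]
L2 α=5/7: [323/7, 1244/7, 38]
= [46, 178, 38]

(0,1) stack=L1,L3; from [0,0,0]:
after L1 α=5/6: [605/3, 55/2, 15]
after L3 α=1/2: [523/3, 547/4, 130]
= [174, 137, 130]

(2,0) stack=L1,L3; from [0,0,0]:
L1 α=5/7: [205/7, 600/7, 905/7]
L3 α=1/3: [580/7, 2705/21, 2006/21]
= [83, 129, 96]

at x=2,y=2 over L1,L3:
L1 α=2/5: [8, 252/5, 408/5]
L3 α=1/5: [68/5, 1203/25, 2782/25]
rounded: [14, 48, 111]


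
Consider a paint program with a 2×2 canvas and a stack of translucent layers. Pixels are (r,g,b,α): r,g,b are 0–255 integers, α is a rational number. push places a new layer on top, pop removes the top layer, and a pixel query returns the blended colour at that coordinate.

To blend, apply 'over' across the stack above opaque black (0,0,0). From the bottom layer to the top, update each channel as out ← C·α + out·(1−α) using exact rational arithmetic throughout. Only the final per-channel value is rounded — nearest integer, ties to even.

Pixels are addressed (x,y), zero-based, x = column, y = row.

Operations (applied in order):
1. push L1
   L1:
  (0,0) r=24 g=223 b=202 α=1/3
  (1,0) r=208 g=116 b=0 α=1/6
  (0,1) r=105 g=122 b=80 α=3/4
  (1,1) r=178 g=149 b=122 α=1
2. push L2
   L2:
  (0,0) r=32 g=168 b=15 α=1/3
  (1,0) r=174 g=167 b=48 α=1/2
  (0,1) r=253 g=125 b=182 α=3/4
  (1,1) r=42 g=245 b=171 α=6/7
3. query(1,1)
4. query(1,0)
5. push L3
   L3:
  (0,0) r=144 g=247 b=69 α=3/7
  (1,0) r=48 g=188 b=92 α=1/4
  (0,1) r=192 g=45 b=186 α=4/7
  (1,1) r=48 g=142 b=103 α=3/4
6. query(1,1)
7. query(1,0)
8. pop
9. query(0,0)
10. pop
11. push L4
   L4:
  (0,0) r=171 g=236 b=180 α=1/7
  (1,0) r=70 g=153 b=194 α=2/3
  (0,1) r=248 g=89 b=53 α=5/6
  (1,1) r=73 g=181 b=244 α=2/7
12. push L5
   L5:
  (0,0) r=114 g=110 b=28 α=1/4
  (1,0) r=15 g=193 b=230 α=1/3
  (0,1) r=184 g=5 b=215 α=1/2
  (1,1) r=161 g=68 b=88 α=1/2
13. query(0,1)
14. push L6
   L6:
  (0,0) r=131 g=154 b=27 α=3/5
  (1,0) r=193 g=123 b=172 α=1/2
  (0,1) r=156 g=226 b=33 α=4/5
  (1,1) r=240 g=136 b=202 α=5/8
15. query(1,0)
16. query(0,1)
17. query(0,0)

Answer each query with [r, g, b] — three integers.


query (1,1) [L1,L2] — begin 0,0,0
+L1 (α=1) → [178, 149, 122]
+L2 (α=6/7) → [430/7, 1619/7, 164]
→ [61, 231, 164]

at x=1,y=0 over L1,L2:
after L1 α=1/6: [104/3, 58/3, 0]
after L2 α=1/2: [313/3, 559/6, 24]
rounded: [104, 93, 24]

at x=1,y=1 over L1,L2,L3:
L1 α=1: [178, 149, 122]
L2 α=6/7: [430/7, 1619/7, 164]
L3 α=3/4: [719/14, 4601/28, 473/4]
→ [51, 164, 118]

query (1,0) [L1,L2,L3] — begin 0,0,0
after L1 α=1/6: [104/3, 58/3, 0]
after L2 α=1/2: [313/3, 559/6, 24]
after L3 α=1/4: [361/4, 935/8, 41]
= [90, 117, 41]

query (0,0) [L1,L2] — begin 0,0,0
L1 α=1/3: [8, 223/3, 202/3]
L2 α=1/3: [16, 950/9, 449/9]
→ [16, 106, 50]

(0,1) stack=L1,L4,L5; from [0,0,0]:
L1 α=3/4: [315/4, 183/2, 60]
L4 α=5/6: [5275/24, 1073/12, 325/6]
L5 α=1/2: [9691/48, 1133/24, 1615/12]
rounded: [202, 47, 135]

at x=1,y=0 over L1,L4,L5,L6:
+L1 (α=1/6) → [104/3, 58/3, 0]
+L4 (α=2/3) → [524/9, 976/9, 388/3]
+L5 (α=1/3) → [1183/27, 3689/27, 1466/9]
+L6 (α=1/2) → [3197/27, 3505/27, 1507/9]
rounded: [118, 130, 167]

query (0,1) [L1,L4,L5,L6] — begin 0,0,0
L1 α=3/4: [315/4, 183/2, 60]
L4 α=5/6: [5275/24, 1073/12, 325/6]
L5 α=1/2: [9691/48, 1133/24, 1615/12]
L6 α=4/5: [39643/240, 22829/120, 3199/60]
rounded: [165, 190, 53]

(0,0) stack=L1,L4,L5,L6; from [0,0,0]:
+L1 (α=1/3) → [8, 223/3, 202/3]
+L4 (α=1/7) → [219/7, 682/7, 584/7]
+L5 (α=1/4) → [1455/28, 704/7, 487/7]
+L6 (α=3/5) → [6957/70, 4642/35, 1541/35]
→ [99, 133, 44]


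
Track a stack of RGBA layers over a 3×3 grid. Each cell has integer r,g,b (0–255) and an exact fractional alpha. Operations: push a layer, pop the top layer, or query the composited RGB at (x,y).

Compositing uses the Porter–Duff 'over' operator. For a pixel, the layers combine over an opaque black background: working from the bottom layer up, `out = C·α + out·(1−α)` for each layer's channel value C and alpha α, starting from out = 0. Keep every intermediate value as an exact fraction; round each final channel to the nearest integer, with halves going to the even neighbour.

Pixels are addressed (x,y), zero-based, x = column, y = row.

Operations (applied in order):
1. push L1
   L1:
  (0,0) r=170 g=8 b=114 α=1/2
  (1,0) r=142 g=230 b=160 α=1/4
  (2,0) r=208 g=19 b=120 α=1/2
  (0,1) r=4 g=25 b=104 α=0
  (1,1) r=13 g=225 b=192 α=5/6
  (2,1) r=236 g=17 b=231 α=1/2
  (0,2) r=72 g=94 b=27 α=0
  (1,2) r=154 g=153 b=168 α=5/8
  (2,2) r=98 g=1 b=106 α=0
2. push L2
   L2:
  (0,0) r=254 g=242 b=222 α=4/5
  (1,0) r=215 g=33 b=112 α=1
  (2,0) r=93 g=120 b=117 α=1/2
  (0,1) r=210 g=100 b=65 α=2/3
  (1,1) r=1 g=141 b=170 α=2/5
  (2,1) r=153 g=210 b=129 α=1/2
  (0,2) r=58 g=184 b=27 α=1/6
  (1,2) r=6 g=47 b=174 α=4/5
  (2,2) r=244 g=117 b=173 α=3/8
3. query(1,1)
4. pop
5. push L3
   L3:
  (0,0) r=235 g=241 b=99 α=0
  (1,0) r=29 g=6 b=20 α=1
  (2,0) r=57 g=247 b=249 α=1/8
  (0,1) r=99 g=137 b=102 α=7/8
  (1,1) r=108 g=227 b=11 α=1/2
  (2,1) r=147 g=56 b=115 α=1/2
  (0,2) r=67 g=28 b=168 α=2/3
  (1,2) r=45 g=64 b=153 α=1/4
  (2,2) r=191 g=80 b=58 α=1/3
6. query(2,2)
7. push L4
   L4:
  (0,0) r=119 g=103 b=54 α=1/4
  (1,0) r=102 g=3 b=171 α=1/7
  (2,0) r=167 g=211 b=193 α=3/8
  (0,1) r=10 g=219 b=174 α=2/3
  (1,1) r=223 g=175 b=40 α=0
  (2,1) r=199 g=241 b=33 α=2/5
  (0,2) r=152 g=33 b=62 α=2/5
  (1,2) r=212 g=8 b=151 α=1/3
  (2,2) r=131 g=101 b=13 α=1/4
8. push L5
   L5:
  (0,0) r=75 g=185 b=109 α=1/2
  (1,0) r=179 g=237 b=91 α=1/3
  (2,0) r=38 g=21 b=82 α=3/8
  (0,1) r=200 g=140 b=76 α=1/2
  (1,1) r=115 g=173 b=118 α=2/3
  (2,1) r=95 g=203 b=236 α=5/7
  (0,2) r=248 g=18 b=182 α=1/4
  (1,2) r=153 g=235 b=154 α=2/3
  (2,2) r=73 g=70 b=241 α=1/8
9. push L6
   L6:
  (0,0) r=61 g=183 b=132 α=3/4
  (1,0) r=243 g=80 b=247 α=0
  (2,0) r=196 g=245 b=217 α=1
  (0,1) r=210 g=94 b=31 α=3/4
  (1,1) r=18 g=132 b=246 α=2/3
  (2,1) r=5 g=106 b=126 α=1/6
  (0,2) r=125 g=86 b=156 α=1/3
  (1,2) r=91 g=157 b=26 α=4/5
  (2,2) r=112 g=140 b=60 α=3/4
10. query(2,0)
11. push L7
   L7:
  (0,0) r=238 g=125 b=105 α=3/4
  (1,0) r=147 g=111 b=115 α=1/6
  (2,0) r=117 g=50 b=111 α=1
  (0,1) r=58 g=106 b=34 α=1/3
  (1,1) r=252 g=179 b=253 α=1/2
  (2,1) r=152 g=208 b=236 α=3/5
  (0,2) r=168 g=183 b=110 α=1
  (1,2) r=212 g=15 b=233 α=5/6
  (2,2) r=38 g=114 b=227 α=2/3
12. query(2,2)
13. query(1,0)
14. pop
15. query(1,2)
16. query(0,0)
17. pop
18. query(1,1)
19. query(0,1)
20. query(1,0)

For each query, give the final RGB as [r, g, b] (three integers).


at x=1,y=1 over L1,L2:
+L1 (α=5/6) → [65/6, 375/2, 160]
+L2 (α=2/5) → [69/10, 1689/10, 164]
= [7, 169, 164]

at x=2,y=2 over L1,L3:
after L1 α=0: [0, 0, 0]
after L3 α=1/3: [191/3, 80/3, 58/3]
rounded: [64, 27, 19]

at x=2,y=0 over L1,L3,L4,L5,L6:
after L1 α=1/2: [104, 19/2, 60]
after L3 α=1/8: [785/8, 627/16, 669/8]
after L4 α=3/8: [7933/64, 13263/128, 7977/64]
after L5 α=3/8: [46961/512, 74379/1024, 55629/512]
after L6 α=1: [196, 245, 217]
→ [196, 245, 217]

at x=2,y=2 over L1,L3,L4,L5,L6,L7:
L1 α=0: [0, 0, 0]
L3 α=1/3: [191/3, 80/3, 58/3]
L4 α=1/4: [161/2, 181/4, 71/4]
L5 α=1/8: [1273/16, 1547/32, 1461/32]
L6 α=3/4: [6649/64, 14987/128, 7221/128]
L7 α=2/3: [11513/192, 44171/384, 65333/384]
→ [60, 115, 170]

query (1,0) [L1,L3,L4,L5,L6,L7] — begin 0,0,0
L1 α=1/4: [71/2, 115/2, 40]
L3 α=1: [29, 6, 20]
L4 α=1/7: [276/7, 39/7, 291/7]
L5 α=1/3: [1805/21, 579/7, 1219/21]
L6 α=0: [1805/21, 579/7, 1219/21]
L7 α=1/6: [6056/63, 612/7, 4255/63]
rounded: [96, 87, 68]

(1,2) stack=L1,L3,L4,L5,L6; from [0,0,0]:
L1 α=5/8: [385/4, 765/8, 105]
L3 α=1/4: [1335/16, 2807/32, 117]
L4 α=1/3: [3031/24, 2935/48, 385/3]
L5 α=2/3: [10375/72, 25495/144, 1309/9]
L6 α=4/5: [36583/360, 115927/720, 449/9]
→ [102, 161, 50]

(0,0) stack=L1,L3,L4,L5,L6; from [0,0,0]:
after L1 α=1/2: [85, 4, 57]
after L3 α=0: [85, 4, 57]
after L4 α=1/4: [187/2, 115/4, 225/4]
after L5 α=1/2: [337/4, 855/8, 661/8]
after L6 α=3/4: [1069/16, 5247/32, 3829/32]
rounded: [67, 164, 120]

query (1,1) [L1,L3,L4,L5] — begin 0,0,0
+L1 (α=5/6) → [65/6, 375/2, 160]
+L3 (α=1/2) → [713/12, 829/4, 171/2]
+L4 (α=0) → [713/12, 829/4, 171/2]
+L5 (α=2/3) → [3473/36, 2213/12, 643/6]
rounded: [96, 184, 107]

(0,1) stack=L1,L3,L4,L5; from [0,0,0]:
L1 α=0: [0, 0, 0]
L3 α=7/8: [693/8, 959/8, 357/4]
L4 α=2/3: [853/24, 4463/24, 583/4]
L5 α=1/2: [5653/48, 7823/48, 887/8]
→ [118, 163, 111]

at x=1,y=0 over L1,L3,L4,L5:
+L1 (α=1/4) → [71/2, 115/2, 40]
+L3 (α=1) → [29, 6, 20]
+L4 (α=1/7) → [276/7, 39/7, 291/7]
+L5 (α=1/3) → [1805/21, 579/7, 1219/21]
= [86, 83, 58]


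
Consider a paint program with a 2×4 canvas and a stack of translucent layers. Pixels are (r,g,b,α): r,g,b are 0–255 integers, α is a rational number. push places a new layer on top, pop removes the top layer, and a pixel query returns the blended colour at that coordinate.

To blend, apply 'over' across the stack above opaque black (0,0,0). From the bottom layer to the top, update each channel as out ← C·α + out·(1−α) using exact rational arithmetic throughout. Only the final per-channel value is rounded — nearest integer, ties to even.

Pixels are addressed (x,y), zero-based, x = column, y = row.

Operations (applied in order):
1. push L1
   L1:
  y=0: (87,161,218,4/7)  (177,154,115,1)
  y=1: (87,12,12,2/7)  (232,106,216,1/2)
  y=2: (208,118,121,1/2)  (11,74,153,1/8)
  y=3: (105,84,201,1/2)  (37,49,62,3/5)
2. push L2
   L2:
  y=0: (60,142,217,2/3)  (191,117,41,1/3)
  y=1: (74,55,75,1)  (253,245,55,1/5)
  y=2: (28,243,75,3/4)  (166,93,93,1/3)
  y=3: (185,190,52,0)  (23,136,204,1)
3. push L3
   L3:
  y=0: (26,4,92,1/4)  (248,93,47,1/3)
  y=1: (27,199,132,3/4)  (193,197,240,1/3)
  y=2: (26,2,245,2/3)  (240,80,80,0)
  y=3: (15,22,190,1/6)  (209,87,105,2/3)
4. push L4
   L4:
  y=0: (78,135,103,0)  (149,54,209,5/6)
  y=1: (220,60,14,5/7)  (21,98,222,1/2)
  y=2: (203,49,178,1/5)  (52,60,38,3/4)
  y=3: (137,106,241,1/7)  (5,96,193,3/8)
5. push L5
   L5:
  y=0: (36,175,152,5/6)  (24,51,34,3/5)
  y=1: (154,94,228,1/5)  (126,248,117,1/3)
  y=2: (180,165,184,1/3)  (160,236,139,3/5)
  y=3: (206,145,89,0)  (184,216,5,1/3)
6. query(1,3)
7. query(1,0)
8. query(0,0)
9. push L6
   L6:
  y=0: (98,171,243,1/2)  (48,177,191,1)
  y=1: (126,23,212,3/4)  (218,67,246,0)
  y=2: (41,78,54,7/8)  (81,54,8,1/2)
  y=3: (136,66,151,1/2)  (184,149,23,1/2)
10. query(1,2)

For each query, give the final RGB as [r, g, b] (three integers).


(1,3) stack=L1,L2,L3,L4,L5; from [0,0,0]:
+L1 (α=3/5) → [111/5, 147/5, 186/5]
+L2 (α=1) → [23, 136, 204]
+L3 (α=2/3) → [147, 310/3, 138]
+L4 (α=3/8) → [375/4, 1207/12, 1269/8]
+L5 (α=1/3) → [743/6, 2503/18, 1289/12]
→ [124, 139, 107]

query (1,0) [L1,L2,L3,L4,L5] — begin 0,0,0
L1 α=1: [177, 154, 115]
L2 α=1/3: [545/3, 425/3, 271/3]
L3 α=1/3: [1834/9, 1129/9, 683/9]
L4 α=5/6: [8539/54, 3559/54, 5044/27]
L5 α=3/5: [10483/135, 1538/27, 12842/135]
→ [78, 57, 95]

query (0,0) [L1,L2,L3,L4,L5] — begin 0,0,0
+L1 (α=4/7) → [348/7, 92, 872/7]
+L2 (α=2/3) → [396/7, 376/3, 3910/21]
+L3 (α=1/4) → [685/14, 95, 2277/14]
+L4 (α=0) → [685/14, 95, 2277/14]
+L5 (α=5/6) → [3205/84, 485/3, 12917/84]
rounded: [38, 162, 154]

at x=1,y=2 over L1,L2,L3,L4,L5,L6:
+L1 (α=1/8) → [11/8, 37/4, 153/8]
+L2 (α=1/3) → [225/4, 223/6, 175/4]
+L3 (α=0) → [225/4, 223/6, 175/4]
+L4 (α=3/4) → [849/16, 1303/24, 631/16]
+L5 (α=3/5) → [4689/40, 9799/60, 3967/40]
+L6 (α=1/2) → [7929/80, 13039/120, 4287/80]
rounded: [99, 109, 54]


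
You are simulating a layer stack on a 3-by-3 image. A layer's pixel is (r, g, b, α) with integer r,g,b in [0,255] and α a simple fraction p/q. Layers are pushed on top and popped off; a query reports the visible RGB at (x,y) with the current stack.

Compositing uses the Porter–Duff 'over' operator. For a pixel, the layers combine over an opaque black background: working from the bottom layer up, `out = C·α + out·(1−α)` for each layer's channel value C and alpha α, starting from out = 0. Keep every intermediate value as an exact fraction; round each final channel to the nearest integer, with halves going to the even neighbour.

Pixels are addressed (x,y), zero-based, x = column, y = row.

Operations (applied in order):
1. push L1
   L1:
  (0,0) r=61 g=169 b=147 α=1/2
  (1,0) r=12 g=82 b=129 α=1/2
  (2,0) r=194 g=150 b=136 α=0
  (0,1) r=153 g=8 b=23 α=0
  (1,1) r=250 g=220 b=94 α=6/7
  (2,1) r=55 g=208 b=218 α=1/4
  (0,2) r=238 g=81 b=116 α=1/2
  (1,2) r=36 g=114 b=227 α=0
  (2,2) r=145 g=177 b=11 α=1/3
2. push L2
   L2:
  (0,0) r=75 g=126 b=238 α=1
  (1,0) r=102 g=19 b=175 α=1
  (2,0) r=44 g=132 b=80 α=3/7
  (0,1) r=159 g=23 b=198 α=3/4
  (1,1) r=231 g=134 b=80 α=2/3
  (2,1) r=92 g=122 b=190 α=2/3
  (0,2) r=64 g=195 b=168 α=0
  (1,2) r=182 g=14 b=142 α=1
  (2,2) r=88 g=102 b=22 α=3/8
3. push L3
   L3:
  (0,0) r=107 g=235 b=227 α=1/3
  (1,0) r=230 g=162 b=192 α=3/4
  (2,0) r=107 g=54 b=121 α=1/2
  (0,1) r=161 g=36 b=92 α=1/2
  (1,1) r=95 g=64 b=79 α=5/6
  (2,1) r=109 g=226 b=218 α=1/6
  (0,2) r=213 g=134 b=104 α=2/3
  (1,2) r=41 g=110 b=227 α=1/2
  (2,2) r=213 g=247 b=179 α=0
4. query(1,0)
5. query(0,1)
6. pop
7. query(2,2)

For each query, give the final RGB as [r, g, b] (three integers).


at x=1,y=0 over L1,L2,L3:
L1 α=1/2: [6, 41, 129/2]
L2 α=1: [102, 19, 175]
L3 α=3/4: [198, 505/4, 751/4]
→ [198, 126, 188]

query (0,1) [L1,L2,L3] — begin 0,0,0
+L1 (α=0) → [0, 0, 0]
+L2 (α=3/4) → [477/4, 69/4, 297/2]
+L3 (α=1/2) → [1121/8, 213/8, 481/4]
rounded: [140, 27, 120]

at x=2,y=2 over L1,L2:
+L1 (α=1/3) → [145/3, 59, 11/3]
+L2 (α=3/8) → [1517/24, 601/8, 253/24]
= [63, 75, 11]


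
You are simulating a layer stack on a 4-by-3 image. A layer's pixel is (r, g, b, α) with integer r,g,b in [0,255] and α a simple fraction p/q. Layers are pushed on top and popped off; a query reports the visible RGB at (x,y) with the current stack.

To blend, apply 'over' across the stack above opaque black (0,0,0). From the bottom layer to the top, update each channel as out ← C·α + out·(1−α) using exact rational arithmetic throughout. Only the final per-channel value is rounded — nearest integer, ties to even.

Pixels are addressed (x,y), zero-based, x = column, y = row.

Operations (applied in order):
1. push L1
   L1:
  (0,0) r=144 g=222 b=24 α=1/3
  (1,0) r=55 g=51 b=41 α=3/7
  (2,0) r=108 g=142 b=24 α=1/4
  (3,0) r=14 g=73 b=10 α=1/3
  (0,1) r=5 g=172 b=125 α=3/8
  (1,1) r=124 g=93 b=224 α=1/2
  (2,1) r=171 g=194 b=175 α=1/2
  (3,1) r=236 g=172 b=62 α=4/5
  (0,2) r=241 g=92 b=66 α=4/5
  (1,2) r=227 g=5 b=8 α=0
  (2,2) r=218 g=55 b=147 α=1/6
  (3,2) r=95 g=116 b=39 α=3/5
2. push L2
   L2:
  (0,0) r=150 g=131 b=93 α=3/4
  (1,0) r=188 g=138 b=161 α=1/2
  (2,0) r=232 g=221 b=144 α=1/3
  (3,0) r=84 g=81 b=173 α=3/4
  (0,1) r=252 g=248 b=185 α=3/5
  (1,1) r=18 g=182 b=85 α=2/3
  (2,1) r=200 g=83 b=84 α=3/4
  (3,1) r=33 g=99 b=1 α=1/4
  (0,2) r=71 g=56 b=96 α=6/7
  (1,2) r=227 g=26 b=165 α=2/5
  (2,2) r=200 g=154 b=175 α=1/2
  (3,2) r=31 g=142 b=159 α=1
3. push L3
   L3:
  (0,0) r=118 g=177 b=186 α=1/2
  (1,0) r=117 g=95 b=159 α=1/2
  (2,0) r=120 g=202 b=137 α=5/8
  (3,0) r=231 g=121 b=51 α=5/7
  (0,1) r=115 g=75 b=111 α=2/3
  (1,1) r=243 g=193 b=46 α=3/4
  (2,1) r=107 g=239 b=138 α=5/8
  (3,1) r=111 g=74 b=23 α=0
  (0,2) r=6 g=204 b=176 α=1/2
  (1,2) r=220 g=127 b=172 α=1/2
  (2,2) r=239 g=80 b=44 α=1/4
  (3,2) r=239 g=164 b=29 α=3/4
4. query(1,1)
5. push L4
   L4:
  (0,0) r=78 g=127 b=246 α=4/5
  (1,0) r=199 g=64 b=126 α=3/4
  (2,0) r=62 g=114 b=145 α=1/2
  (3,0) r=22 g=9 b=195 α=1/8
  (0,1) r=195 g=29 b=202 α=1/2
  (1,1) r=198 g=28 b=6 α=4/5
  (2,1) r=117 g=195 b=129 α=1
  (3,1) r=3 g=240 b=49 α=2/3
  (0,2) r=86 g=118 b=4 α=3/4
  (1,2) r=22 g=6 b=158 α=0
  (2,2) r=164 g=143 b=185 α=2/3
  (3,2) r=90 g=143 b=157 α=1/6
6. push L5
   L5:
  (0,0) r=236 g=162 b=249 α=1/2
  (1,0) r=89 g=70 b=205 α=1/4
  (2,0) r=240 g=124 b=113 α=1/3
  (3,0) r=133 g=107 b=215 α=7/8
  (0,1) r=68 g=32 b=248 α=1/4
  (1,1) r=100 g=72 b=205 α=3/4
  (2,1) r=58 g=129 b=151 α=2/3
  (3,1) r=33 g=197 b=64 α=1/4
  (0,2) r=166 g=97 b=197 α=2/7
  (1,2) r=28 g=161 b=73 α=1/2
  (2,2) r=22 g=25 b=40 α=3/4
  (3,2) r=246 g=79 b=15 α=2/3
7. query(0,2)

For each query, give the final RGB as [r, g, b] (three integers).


(1,1) stack=L1,L2,L3; from [0,0,0]:
after L1 α=1/2: [62, 93/2, 112]
after L2 α=2/3: [98/3, 821/6, 94]
after L3 α=3/4: [2285/12, 4295/24, 58]
= [190, 179, 58]

(0,2) stack=L1,L2,L3,L4,L5; from [0,0,0]:
+L1 (α=4/5) → [964/5, 368/5, 264/5]
+L2 (α=6/7) → [442/5, 2048/35, 3144/35]
+L3 (α=1/2) → [236/5, 4594/35, 4652/35]
+L4 (α=3/4) → [763/10, 4246/35, 1268/35]
+L5 (α=2/7) → [1427/14, 5604/49, 4026/49]
rounded: [102, 114, 82]


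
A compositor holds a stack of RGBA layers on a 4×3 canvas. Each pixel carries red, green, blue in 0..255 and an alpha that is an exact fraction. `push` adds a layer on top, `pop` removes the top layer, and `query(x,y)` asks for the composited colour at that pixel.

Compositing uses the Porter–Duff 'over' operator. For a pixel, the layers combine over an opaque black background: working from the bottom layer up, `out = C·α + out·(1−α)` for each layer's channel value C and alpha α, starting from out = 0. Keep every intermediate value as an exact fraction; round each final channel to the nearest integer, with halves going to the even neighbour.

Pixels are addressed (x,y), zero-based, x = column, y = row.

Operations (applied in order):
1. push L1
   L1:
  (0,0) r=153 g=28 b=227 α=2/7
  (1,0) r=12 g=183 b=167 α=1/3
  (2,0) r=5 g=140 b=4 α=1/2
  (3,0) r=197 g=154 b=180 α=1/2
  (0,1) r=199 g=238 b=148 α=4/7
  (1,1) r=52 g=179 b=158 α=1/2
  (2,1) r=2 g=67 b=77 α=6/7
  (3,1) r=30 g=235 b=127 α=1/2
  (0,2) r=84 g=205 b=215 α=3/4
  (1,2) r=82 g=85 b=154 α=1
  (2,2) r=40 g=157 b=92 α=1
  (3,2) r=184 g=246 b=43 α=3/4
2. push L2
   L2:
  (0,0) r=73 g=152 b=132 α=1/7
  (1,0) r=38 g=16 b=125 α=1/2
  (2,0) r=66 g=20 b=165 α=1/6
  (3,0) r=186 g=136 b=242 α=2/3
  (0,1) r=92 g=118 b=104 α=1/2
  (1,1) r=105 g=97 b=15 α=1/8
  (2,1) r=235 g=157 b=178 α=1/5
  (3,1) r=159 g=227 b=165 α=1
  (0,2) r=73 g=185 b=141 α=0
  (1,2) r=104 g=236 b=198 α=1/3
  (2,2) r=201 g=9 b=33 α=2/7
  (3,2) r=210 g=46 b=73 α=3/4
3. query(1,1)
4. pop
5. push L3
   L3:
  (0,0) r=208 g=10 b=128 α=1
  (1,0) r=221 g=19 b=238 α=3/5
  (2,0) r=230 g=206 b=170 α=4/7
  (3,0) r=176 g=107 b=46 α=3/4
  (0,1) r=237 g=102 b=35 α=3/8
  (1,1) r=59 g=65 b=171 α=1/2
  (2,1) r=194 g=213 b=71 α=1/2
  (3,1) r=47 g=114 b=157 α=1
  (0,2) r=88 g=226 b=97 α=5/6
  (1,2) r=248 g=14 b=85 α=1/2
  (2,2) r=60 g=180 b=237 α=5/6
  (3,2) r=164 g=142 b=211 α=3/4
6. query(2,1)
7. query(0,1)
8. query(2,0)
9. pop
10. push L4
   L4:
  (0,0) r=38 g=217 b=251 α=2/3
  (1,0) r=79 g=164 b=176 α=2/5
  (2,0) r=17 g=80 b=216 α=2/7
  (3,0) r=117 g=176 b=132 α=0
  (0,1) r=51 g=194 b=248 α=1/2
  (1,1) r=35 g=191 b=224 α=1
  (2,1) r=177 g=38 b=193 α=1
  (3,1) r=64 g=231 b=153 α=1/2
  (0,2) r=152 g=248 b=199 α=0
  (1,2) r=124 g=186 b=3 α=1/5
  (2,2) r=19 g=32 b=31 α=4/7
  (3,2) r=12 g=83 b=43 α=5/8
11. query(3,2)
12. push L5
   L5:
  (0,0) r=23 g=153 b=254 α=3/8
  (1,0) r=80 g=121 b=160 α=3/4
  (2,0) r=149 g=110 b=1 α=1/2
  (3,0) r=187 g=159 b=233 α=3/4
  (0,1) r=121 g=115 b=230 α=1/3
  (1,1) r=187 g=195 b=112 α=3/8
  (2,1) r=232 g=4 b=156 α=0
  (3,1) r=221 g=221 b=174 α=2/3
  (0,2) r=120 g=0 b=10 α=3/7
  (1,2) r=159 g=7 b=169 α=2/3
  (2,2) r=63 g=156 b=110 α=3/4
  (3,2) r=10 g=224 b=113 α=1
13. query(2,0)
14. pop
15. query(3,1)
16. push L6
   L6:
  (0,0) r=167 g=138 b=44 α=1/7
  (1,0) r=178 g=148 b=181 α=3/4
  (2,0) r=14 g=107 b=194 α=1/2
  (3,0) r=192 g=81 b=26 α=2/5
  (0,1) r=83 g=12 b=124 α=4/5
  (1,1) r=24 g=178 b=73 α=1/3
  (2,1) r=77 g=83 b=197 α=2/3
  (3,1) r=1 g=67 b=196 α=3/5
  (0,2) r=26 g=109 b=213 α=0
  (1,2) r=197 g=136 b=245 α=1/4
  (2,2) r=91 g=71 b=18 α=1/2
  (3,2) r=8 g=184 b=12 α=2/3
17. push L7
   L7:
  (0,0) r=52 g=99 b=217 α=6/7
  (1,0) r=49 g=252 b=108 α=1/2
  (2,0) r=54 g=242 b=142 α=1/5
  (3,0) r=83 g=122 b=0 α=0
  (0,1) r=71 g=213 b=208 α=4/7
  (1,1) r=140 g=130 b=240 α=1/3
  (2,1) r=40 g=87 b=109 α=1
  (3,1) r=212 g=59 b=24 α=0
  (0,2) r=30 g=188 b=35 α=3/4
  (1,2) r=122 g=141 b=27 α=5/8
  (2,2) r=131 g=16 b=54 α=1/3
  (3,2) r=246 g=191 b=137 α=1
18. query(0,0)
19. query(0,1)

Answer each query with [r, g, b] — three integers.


query (1,1) [L1,L2] — begin 0,0,0
+L1 (α=1/2) → [26, 179/2, 79]
+L2 (α=1/8) → [287/8, 1447/16, 71]
→ [36, 90, 71]

query (2,1) [L1,L3] — begin 0,0,0
+L1 (α=6/7) → [12/7, 402/7, 66]
+L3 (α=1/2) → [685/7, 1893/14, 137/2]
= [98, 135, 68]

at x=0,y=1 over L1,L3:
after L1 α=4/7: [796/7, 136, 592/7]
after L3 α=3/8: [8957/56, 493/4, 3695/56]
= [160, 123, 66]

at x=2,y=0 over L1,L3:
after L1 α=1/2: [5/2, 70, 2]
after L3 α=4/7: [265/2, 1034/7, 98]
→ [132, 148, 98]

at x=3,y=2 over L1,L4:
L1 α=3/4: [138, 369/2, 129/4]
L4 α=5/8: [237/4, 1937/16, 1247/32]
= [59, 121, 39]

at x=2,y=0 over L1,L4,L5:
L1 α=1/2: [5/2, 70, 2]
L4 α=2/7: [93/14, 510/7, 442/7]
L5 α=1/2: [2179/28, 640/7, 449/14]
→ [78, 91, 32]

query (3,1) [L1,L4] — begin 0,0,0
after L1 α=1/2: [15, 235/2, 127/2]
after L4 α=1/2: [79/2, 697/4, 433/4]
→ [40, 174, 108]

at x=0,y=0 over L1,L4,L6,L7:
L1 α=2/7: [306/7, 8, 454/7]
L4 α=2/3: [838/21, 442/3, 3968/21]
L6 α=1/7: [2845/49, 146, 8244/49]
L7 α=6/7: [18133/343, 740/7, 72042/343]
= [53, 106, 210]

(0,1) stack=L1,L4,L6,L7; from [0,0,0]:
after L1 α=4/7: [796/7, 136, 592/7]
after L4 α=1/2: [1153/14, 165, 1164/7]
after L6 α=4/5: [5801/70, 213/5, 4636/35]
after L7 α=4/7: [37283/490, 4899/35, 43028/245]
rounded: [76, 140, 176]


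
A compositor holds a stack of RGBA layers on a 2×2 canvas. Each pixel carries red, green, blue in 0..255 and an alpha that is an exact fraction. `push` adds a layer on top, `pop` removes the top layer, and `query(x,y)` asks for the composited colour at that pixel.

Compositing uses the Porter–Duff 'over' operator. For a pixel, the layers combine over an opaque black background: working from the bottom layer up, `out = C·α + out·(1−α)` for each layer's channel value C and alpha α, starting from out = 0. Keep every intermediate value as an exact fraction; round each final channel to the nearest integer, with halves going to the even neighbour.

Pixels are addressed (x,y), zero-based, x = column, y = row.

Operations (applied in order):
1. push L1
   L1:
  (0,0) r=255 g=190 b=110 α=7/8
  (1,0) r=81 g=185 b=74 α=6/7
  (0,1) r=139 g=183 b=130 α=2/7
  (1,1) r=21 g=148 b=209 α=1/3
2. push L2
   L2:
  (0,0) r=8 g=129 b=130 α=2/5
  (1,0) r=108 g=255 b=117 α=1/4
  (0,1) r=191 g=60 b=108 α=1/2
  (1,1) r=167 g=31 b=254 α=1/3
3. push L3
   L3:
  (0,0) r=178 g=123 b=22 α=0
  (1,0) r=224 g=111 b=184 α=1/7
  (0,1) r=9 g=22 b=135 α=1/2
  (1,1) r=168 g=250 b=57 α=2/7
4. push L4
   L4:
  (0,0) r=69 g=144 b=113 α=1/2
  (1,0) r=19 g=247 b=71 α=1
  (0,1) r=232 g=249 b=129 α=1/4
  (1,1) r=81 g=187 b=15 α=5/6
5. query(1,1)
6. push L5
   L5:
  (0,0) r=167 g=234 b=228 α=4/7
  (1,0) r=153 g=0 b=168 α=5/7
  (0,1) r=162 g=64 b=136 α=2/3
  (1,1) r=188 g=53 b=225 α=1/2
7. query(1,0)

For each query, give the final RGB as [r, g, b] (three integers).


at x=1,y=1 over L1,L2,L3,L4:
after L1 α=1/3: [7, 148/3, 209/3]
after L2 α=1/3: [181/3, 389/9, 1180/9]
after L3 α=2/7: [1913/21, 6445/63, 6926/63]
after L4 α=5/6: [5209/63, 32675/189, 11651/378]
rounded: [83, 173, 31]

(1,0) stack=L1,L2,L3,L4,L5; from [0,0,0]:
after L1 α=6/7: [486/7, 1110/7, 444/7]
after L2 α=1/4: [1107/14, 5115/28, 2151/28]
after L3 α=1/7: [4889/49, 16899/98, 9029/98]
after L4 α=1: [19, 247, 71]
after L5 α=5/7: [803/7, 494/7, 982/7]
= [115, 71, 140]


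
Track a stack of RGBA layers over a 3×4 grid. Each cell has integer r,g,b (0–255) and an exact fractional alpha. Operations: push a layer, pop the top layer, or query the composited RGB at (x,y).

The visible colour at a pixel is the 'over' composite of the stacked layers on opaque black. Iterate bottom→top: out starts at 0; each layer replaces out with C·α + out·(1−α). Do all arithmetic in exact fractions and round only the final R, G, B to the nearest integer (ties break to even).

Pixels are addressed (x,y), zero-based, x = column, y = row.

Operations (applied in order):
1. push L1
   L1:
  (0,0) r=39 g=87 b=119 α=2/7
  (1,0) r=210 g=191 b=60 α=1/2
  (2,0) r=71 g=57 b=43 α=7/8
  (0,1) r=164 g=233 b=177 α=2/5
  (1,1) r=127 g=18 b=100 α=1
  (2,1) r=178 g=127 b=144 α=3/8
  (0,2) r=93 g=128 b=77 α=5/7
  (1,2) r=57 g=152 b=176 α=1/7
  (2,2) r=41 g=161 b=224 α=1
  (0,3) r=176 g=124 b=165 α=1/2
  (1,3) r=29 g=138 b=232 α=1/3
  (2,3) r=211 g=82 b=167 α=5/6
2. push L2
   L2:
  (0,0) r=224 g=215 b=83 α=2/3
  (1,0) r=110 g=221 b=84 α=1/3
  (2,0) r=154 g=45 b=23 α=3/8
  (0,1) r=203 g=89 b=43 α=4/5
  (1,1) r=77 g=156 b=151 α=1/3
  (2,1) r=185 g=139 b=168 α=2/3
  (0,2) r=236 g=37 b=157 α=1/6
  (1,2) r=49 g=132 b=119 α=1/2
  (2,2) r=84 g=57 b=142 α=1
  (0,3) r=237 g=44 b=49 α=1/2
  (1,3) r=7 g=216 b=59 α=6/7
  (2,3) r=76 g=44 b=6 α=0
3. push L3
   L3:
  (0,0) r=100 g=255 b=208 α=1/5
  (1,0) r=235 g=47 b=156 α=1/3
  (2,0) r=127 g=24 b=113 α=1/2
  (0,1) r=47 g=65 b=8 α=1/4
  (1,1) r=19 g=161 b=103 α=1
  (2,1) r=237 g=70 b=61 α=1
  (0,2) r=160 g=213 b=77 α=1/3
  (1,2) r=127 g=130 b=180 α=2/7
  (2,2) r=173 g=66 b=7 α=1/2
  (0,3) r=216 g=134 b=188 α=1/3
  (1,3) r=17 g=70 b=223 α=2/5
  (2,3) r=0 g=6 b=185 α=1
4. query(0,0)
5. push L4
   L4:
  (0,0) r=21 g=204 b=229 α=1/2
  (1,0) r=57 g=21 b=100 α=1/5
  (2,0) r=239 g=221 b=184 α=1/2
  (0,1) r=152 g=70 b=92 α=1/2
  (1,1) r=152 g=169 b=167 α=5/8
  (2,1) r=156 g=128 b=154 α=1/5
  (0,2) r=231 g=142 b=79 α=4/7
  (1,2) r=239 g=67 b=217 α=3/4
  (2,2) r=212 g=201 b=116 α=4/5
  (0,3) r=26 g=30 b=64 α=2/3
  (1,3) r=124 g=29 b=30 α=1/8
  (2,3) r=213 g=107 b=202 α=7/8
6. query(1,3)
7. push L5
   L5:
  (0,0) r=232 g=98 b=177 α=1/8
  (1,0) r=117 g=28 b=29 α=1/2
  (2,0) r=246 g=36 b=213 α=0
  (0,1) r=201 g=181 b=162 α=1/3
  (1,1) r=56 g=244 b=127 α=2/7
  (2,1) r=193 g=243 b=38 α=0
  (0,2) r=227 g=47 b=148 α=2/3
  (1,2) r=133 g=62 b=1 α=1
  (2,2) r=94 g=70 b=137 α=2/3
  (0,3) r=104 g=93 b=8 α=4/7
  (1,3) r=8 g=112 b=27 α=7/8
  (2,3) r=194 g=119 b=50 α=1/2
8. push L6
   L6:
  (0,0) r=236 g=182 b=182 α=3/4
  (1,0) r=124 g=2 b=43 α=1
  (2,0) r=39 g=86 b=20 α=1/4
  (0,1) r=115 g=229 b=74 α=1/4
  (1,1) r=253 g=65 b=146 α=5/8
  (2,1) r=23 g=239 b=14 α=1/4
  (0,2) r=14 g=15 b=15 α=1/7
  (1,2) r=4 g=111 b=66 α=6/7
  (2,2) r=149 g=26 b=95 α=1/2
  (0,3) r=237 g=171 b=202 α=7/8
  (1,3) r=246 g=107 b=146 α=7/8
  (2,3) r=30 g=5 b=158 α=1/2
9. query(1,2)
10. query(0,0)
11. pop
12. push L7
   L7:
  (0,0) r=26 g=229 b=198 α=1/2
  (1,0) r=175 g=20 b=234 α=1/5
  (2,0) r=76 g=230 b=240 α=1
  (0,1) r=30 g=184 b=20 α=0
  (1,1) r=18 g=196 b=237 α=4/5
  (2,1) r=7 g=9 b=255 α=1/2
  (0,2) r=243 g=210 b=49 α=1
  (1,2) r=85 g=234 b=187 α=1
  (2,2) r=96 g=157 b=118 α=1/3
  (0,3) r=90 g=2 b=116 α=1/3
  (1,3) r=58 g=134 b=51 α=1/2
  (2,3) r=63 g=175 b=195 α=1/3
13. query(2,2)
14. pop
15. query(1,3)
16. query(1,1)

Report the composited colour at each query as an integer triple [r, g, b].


(0,0) stack=L1,L2,L3; from [0,0,0]:
+L1 (α=2/7) → [78/7, 174/7, 34]
+L2 (α=2/3) → [3214/21, 3184/21, 200/3]
+L3 (α=1/5) → [14956/105, 18091/105, 1424/15]
= [142, 172, 95]

query (1,3) [L1,L2,L3,L4] — begin 0,0,0
after L1 α=1/3: [29/3, 46, 232/3]
after L2 α=6/7: [155/21, 1342/7, 1294/21]
after L3 α=2/5: [393/35, 5006/35, 4416/35]
after L4 α=1/8: [1013/40, 5151/40, 2283/20]
→ [25, 129, 114]

at x=1,y=2 over L1,L2,L3,L4,L5,L6:
L1 α=1/7: [57/7, 152/7, 176/7]
L2 α=1/2: [200/7, 538/7, 1009/14]
L3 α=2/7: [2778/49, 4510/49, 10085/98]
L4 α=3/4: [37911/196, 14359/196, 73883/392]
L5 α=1: [133, 62, 1]
L6 α=6/7: [157/7, 104, 397/7]
= [22, 104, 57]

query (0,0) [L1,L2,L3,L4,L5,L6] — begin 0,0,0
after L1 α=2/7: [78/7, 174/7, 34]
after L2 α=2/3: [3214/21, 3184/21, 200/3]
after L3 α=1/5: [14956/105, 18091/105, 1424/15]
after L4 α=1/2: [17161/210, 39511/210, 4859/30]
after L5 α=1/8: [24121/240, 42451/240, 39323/240]
after L6 α=3/4: [194041/960, 173491/960, 170363/960]
→ [202, 181, 177]

at x=2,y=2 over L1,L2,L3,L4,L5,L7:
after L1 α=1: [41, 161, 224]
after L2 α=1: [84, 57, 142]
after L3 α=1/2: [257/2, 123/2, 149/2]
after L4 α=4/5: [1953/10, 1731/10, 1077/10]
after L5 α=2/3: [3833/30, 3131/30, 3817/30]
after L7 α=1/3: [5273/45, 5486/45, 5587/45]
→ [117, 122, 124]

at x=1,y=3 over L1,L2,L3,L4,L5:
after L1 α=1/3: [29/3, 46, 232/3]
after L2 α=6/7: [155/21, 1342/7, 1294/21]
after L3 α=2/5: [393/35, 5006/35, 4416/35]
after L4 α=1/8: [1013/40, 5151/40, 2283/20]
after L5 α=7/8: [3253/320, 36511/320, 6063/160]
→ [10, 114, 38]

at x=1,y=1 over L1,L2,L3,L4,L5:
after L1 α=1: [127, 18, 100]
after L2 α=1/3: [331/3, 64, 117]
after L3 α=1: [19, 161, 103]
after L4 α=5/8: [817/8, 166, 143]
after L5 α=2/7: [4981/56, 1318/7, 969/7]
→ [89, 188, 138]


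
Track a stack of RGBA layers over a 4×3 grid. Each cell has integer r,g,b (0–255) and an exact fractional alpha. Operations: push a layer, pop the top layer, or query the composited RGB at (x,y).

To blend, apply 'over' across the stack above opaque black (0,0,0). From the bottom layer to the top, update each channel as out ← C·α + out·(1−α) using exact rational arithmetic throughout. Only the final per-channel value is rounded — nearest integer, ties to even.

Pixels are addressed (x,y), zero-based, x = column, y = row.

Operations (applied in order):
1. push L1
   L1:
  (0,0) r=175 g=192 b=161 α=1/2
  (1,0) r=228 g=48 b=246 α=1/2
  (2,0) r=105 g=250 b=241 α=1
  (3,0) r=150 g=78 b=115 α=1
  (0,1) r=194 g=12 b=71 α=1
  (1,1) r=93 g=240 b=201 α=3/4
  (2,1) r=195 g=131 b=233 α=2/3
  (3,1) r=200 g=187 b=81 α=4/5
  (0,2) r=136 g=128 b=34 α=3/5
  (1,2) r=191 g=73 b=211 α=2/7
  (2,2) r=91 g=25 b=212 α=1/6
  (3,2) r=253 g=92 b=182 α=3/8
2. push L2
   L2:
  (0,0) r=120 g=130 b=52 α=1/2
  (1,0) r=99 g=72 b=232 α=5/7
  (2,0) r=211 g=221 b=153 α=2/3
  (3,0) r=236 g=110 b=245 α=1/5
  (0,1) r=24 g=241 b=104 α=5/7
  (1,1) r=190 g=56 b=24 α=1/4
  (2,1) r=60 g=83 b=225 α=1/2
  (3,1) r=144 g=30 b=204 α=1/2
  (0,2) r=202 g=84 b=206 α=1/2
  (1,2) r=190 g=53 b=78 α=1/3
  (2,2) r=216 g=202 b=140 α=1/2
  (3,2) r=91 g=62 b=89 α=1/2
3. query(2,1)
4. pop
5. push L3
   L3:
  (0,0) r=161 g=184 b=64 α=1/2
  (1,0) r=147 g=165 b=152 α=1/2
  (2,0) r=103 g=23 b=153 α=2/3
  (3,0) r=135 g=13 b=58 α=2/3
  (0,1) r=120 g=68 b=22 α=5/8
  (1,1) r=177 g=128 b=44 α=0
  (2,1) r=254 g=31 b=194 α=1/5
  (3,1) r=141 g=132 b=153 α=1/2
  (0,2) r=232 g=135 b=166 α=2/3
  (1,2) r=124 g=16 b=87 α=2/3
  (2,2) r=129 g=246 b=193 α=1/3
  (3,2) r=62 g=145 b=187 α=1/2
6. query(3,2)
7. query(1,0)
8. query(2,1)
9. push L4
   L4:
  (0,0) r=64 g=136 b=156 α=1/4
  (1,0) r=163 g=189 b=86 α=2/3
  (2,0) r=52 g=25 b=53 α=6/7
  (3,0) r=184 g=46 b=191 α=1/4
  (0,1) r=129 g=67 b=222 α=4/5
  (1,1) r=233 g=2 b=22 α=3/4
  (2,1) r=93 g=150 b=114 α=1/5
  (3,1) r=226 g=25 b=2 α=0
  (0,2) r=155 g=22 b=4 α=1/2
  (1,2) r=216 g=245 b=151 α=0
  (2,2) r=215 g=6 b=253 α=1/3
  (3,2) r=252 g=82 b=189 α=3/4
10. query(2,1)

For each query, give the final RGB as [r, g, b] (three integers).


at x=2,y=1 over L1,L2:
+L1 (α=2/3) → [130, 262/3, 466/3]
+L2 (α=1/2) → [95, 511/6, 1141/6]
→ [95, 85, 190]

query (3,2) [L1,L3] — begin 0,0,0
+L1 (α=3/8) → [759/8, 69/2, 273/4]
+L3 (α=1/2) → [1255/16, 359/4, 1021/8]
rounded: [78, 90, 128]

at x=1,y=0 over L1,L3:
L1 α=1/2: [114, 24, 123]
L3 α=1/2: [261/2, 189/2, 275/2]
= [130, 94, 138]

query (2,1) [L1,L3] — begin 0,0,0
+L1 (α=2/3) → [130, 262/3, 466/3]
+L3 (α=1/5) → [774/5, 1141/15, 2446/15]
→ [155, 76, 163]

(2,1) stack=L1,L3,L4; from [0,0,0]:
+L1 (α=2/3) → [130, 262/3, 466/3]
+L3 (α=1/5) → [774/5, 1141/15, 2446/15]
+L4 (α=1/5) → [3561/25, 6814/75, 11494/75]
= [142, 91, 153]


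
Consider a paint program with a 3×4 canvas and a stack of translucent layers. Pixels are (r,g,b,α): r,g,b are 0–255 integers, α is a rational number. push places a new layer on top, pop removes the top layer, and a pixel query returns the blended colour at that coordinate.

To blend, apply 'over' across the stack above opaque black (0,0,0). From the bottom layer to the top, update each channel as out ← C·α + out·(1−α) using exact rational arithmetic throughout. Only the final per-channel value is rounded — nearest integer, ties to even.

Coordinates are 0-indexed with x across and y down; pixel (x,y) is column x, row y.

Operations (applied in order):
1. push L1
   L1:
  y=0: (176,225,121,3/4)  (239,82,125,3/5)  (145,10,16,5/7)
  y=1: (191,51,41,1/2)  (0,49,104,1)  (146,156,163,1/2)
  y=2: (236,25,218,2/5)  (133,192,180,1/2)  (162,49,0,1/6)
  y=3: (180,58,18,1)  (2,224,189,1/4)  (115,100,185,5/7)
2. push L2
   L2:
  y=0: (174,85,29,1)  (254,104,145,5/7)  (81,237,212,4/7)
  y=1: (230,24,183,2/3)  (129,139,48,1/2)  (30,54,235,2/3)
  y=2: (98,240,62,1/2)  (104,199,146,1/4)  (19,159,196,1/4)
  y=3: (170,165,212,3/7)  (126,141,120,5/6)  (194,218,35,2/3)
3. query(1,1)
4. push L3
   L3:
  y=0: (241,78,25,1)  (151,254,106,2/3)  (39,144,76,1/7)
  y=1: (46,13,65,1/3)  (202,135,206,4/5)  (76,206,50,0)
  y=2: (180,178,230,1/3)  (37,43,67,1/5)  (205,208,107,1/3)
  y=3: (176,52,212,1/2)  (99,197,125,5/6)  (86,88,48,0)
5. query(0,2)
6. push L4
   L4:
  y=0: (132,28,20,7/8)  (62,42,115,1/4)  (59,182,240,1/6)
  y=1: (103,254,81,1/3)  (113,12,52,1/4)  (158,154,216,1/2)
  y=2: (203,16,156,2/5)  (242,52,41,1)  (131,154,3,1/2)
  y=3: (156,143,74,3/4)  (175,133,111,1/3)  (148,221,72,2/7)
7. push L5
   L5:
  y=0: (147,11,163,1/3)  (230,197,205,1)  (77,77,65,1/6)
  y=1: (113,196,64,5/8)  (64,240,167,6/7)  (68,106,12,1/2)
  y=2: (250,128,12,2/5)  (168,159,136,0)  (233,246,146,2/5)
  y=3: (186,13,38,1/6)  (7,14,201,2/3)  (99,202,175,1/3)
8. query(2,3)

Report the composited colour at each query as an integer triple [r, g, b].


query (1,1) [L1,L2] — begin 0,0,0
L1 α=1: [0, 49, 104]
L2 α=1/2: [129/2, 94, 76]
= [64, 94, 76]

query (0,2) [L1,L2,L3] — begin 0,0,0
after L1 α=2/5: [472/5, 10, 436/5]
after L2 α=1/2: [481/5, 125, 373/5]
after L3 α=1/3: [1862/15, 428/3, 632/5]
→ [124, 143, 126]

at x=2,y=3 over L1,L2,L3,L4,L5:
after L1 α=5/7: [575/7, 500/7, 925/7]
after L2 α=2/3: [1097/7, 1184/7, 1415/21]
after L3 α=0: [1097/7, 1184/7, 1415/21]
after L4 α=2/7: [7557/49, 9014/49, 10099/147]
after L5 α=1/3: [6655/49, 27926/147, 45923/441]
→ [136, 190, 104]


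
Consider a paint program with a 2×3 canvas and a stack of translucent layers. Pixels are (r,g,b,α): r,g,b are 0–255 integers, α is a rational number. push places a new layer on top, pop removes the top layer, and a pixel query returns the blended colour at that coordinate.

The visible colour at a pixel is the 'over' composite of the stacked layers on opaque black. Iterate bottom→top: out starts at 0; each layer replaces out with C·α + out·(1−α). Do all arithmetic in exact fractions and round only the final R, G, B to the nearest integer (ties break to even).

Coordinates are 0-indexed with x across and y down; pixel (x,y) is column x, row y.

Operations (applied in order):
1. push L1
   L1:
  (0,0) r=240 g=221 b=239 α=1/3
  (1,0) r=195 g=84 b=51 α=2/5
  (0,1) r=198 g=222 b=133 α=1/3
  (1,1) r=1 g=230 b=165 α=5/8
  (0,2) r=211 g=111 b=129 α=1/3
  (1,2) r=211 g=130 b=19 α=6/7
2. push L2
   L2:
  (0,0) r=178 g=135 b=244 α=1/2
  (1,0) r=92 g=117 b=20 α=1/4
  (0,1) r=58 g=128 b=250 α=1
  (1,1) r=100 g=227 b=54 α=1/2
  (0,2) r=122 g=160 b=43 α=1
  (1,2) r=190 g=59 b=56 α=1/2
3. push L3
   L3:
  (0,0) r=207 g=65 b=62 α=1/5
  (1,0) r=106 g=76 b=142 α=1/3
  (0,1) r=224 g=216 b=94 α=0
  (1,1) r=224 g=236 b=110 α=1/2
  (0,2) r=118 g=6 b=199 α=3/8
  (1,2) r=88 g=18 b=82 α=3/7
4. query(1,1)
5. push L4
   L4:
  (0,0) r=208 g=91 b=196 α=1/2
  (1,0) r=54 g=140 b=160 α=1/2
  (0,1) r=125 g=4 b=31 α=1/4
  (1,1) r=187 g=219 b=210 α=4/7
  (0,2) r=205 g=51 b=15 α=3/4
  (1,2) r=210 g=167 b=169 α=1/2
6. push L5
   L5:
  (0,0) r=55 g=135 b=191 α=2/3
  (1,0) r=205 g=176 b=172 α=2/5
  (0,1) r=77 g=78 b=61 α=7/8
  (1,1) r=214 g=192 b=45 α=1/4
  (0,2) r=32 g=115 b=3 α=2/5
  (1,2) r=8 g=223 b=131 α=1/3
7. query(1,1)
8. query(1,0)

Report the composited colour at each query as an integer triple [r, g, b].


at x=1,y=1 over L1,L2,L3:
+L1 (α=5/8) → [5/8, 575/4, 825/8]
+L2 (α=1/2) → [805/16, 1483/8, 1257/16]
+L3 (α=1/2) → [4389/32, 3371/16, 3017/32]
→ [137, 211, 94]

at x=1,y=1 over L1,L2,L3,L4,L5:
after L1 α=5/8: [5/8, 575/4, 825/8]
after L2 α=1/2: [805/16, 1483/8, 1257/16]
after L3 α=1/2: [4389/32, 3371/16, 3017/32]
after L4 α=4/7: [37103/224, 3447/16, 5133/32]
after L5 α=1/4: [159245/896, 13413/64, 16839/128]
= [178, 210, 132]

at x=1,y=0 over L1,L2,L3,L4,L5:
L1 α=2/5: [78, 168/5, 102/5]
L2 α=1/4: [163/2, 1089/20, 203/10]
L3 α=1/3: [269/3, 1849/30, 913/15]
L4 α=1/2: [431/6, 6049/60, 3313/30]
L5 α=2/5: [1251/10, 13089/100, 6753/50]
rounded: [125, 131, 135]


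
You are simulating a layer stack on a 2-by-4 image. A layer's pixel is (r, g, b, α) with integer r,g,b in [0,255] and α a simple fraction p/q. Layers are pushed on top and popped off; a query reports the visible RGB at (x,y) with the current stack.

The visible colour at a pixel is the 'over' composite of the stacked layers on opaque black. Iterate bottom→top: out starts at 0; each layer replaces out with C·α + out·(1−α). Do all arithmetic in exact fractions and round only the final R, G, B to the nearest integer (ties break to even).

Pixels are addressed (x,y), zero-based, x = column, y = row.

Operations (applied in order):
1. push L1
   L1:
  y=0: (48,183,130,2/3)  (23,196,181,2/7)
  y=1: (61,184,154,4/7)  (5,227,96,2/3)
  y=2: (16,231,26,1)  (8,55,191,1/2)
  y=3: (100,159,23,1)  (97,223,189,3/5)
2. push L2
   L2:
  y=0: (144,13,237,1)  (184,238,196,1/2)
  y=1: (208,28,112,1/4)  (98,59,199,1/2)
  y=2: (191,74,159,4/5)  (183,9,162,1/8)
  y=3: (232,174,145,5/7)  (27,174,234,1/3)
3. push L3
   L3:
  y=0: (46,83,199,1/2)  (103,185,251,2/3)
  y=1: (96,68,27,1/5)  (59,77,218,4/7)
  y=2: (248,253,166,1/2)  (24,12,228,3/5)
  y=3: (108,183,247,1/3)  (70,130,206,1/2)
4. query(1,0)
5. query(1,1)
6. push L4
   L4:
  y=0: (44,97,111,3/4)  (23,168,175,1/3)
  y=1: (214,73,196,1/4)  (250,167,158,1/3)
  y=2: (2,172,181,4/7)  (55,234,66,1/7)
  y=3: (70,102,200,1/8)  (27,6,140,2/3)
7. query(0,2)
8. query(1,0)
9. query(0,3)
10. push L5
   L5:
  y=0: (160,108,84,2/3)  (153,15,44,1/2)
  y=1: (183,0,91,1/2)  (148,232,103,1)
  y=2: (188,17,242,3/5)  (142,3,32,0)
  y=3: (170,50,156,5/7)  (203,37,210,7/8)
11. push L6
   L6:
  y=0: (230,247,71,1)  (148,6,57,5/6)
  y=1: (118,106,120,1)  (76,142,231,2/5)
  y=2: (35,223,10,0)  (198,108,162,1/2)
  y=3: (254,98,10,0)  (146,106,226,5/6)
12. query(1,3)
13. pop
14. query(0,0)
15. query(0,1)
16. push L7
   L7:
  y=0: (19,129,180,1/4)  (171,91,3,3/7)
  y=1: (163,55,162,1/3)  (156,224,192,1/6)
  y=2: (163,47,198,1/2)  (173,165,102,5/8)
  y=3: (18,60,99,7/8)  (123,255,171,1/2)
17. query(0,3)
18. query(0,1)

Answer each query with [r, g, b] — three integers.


at x=1,y=0 over L1,L2,L3:
after L1 α=2/7: [46/7, 56, 362/7]
after L2 α=1/2: [667/7, 147, 867/7]
after L3 α=2/3: [703/7, 517/3, 4381/21]
→ [100, 172, 209]

at x=1,y=1 over L1,L2,L3:
after L1 α=2/3: [10/3, 454/3, 64]
after L2 α=1/2: [152/3, 631/6, 263/2]
after L3 α=4/7: [388/7, 1247/14, 2533/14]
= [55, 89, 181]

(0,2) stack=L1,L2,L3,L4; from [0,0,0]:
after L1 α=1: [16, 231, 26]
after L2 α=4/5: [156, 527/5, 662/5]
after L3 α=1/2: [202, 896/5, 746/5]
after L4 α=4/7: [614/7, 6128/35, 5858/35]
rounded: [88, 175, 167]

at x=1,y=0 over L1,L2,L3,L4:
+L1 (α=2/7) → [46/7, 56, 362/7]
+L2 (α=1/2) → [667/7, 147, 867/7]
+L3 (α=2/3) → [703/7, 517/3, 4381/21]
+L4 (α=1/3) → [1567/21, 1538/9, 12437/63]
→ [75, 171, 197]

query (0,3) [L1,L2,L3,L4] — begin 0,0,0
L1 α=1: [100, 159, 23]
L2 α=5/7: [1360/7, 1188/7, 771/7]
L3 α=1/3: [3476/21, 1219/7, 3271/21]
L4 α=1/8: [1843/12, 1321/8, 3871/24]
→ [154, 165, 161]

(1,3) stack=L1,L2,L3,L4,L5,L6; from [0,0,0]:
after L1 α=3/5: [291/5, 669/5, 567/5]
after L2 α=1/3: [239/5, 736/5, 768/5]
after L3 α=1/2: [589/10, 693/5, 899/5]
after L4 α=2/3: [1129/30, 251/5, 2299/15]
after L5 α=7/8: [43759/240, 773/20, 24349/120]
after L6 α=5/6: [218959/1440, 3791/40, 159949/720]
= [152, 95, 222]

query (0,0) [L1,L2,L3,L4,L5] — begin 0,0,0
after L1 α=2/3: [32, 122, 260/3]
after L2 α=1: [144, 13, 237]
after L3 α=1/2: [95, 48, 218]
after L4 α=3/4: [227/4, 339/4, 551/4]
after L5 α=2/3: [1507/12, 401/4, 1223/12]
→ [126, 100, 102]

at x=0,y=1 over L1,L2,L3,L4,L5:
after L1 α=4/7: [244/7, 736/7, 88]
after L2 α=1/4: [547/7, 601/7, 94]
after L3 α=1/5: [572/7, 576/7, 403/5]
after L4 α=1/4: [1607/14, 2239/28, 2189/20]
after L5 α=1/2: [4169/28, 2239/56, 4009/40]
= [149, 40, 100]

(0,3) stack=L1,L2,L3,L4,L5,L7; from [0,0,0]:
after L1 α=1: [100, 159, 23]
after L2 α=5/7: [1360/7, 1188/7, 771/7]
after L3 α=1/3: [3476/21, 1219/7, 3271/21]
after L4 α=1/8: [1843/12, 1321/8, 3871/24]
after L5 α=5/7: [6943/42, 2321/28, 13231/84]
after L7 α=7/8: [12235/336, 14081/224, 71443/672]
rounded: [36, 63, 106]

(0,1) stack=L1,L2,L3,L4,L5,L7; from [0,0,0]:
after L1 α=4/7: [244/7, 736/7, 88]
after L2 α=1/4: [547/7, 601/7, 94]
after L3 α=1/5: [572/7, 576/7, 403/5]
after L4 α=1/4: [1607/14, 2239/28, 2189/20]
after L5 α=1/2: [4169/28, 2239/56, 4009/40]
after L7 α=1/3: [6451/42, 3779/84, 7249/60]
= [154, 45, 121]
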